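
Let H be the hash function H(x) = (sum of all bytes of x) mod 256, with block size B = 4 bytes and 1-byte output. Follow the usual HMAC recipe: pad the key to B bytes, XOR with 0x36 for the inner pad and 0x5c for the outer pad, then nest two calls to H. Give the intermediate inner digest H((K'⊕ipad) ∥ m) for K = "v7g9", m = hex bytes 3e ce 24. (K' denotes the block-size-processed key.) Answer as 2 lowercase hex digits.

d1

Key "v7g9" = 76 37 67 39 is exactly B = 4 bytes: K' = 76 37 67 39.
K' ⊕ ipad = 40 01 51 0f.
Inner input = 40 01 51 0f ∥ 3e ce 24.
Inner hash: sum = 64+1+81+15+62+206+36 = 465; mod 256 = 209 → d1.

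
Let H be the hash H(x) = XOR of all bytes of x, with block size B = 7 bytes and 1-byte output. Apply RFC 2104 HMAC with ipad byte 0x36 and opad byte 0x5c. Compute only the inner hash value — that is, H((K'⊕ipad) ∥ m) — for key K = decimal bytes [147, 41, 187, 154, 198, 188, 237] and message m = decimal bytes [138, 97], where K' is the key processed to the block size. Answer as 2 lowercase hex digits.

Key decimal bytes [147, 41, 187, 154, 198, 188, 237] = 93 29 bb 9a c6 bc ed is exactly B = 7 bytes: K' = 93 29 bb 9a c6 bc ed.
K' ⊕ ipad = a5 1f 8d ac f0 8a db.
Inner input = a5 1f 8d ac f0 8a db ∥ 8a 61.
Inner hash: XOR a5⊕1f⊕8d⊕ac⊕f0⊕8a⊕db⊕8a⊕61 = d1.

d1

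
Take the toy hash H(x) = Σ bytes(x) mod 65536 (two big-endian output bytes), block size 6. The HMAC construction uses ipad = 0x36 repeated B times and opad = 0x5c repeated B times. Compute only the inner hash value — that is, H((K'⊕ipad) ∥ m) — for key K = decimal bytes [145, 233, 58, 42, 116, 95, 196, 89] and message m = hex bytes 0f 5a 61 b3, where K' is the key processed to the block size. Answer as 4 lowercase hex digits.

0382

Key decimal bytes [145, 233, 58, 42, 116, 95, 196, 89] = 91 e9 3a 2a 74 5f c4 59 is 8 bytes > B = 6, so hash it first: H(key) = 03 ce, then zero-pad to 6 bytes: K' = 03 ce 00 00 00 00.
K' ⊕ ipad = 35 f8 36 36 36 36.
Inner input = 35 f8 36 36 36 36 ∥ 0f 5a 61 b3.
Inner hash: sum = 53+248+54+54+54+54+15+90+97+179 = 898 → 03 82.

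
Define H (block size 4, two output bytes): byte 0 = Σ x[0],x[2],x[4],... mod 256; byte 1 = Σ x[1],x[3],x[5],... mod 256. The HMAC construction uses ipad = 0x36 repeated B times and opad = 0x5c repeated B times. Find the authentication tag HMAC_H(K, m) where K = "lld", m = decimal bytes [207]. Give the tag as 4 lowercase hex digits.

Key "lld" = 6c 6c 64 is 3 bytes ≤ B = 4; zero-pad to 4 bytes: K' = 6c 6c 64 00.
K' ⊕ ipad = 5a 5a 52 36.  K' ⊕ opad = 30 30 38 5c.
Inner input = (K'⊕ipad) ∥ m = 5a 5a 52 36 ∥ cf.
Inner hash: even-index sum = 379 mod 256 = 123; odd-index sum = 144 mod 256 = 144 → 7b 90.
Outer input = (K'⊕opad) ∥ inner = 30 30 38 5c ∥ 7b 90.
Outer hash (tag): even-index sum = 227 mod 256 = 227; odd-index sum = 284 mod 256 = 28 → e3 1c.

e31c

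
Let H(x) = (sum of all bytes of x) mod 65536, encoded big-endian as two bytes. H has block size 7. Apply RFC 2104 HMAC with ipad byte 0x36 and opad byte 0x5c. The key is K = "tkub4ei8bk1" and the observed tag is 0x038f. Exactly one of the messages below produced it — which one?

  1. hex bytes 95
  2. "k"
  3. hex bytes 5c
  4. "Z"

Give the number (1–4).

1

Key "tkub4ei8bk1" = 74 6b 75 62 34 65 69 38 62 6b 31 is 11 bytes > B = 7, so hash it first: H(key) = 03 ee, then zero-pad to 7 bytes: K' = 03 ee 00 00 00 00 00.
K' ⊕ ipad = 35 d8 36 36 36 36 36; K' ⊕ opad = 5f b2 5c 5c 5c 5c 5c.
m1: inner = H(35 d8 36 36 36 36 36 95) = 02 b0; tag = H(5f b2 5c 5c 5c 5c 5c 02 b0) = 038f ← matches
m2: inner = H(35 d8 36 36 36 36 36 6b) = 02 86; tag = H(5f b2 5c 5c 5c 5c 5c 02 86) = 0365
m3: inner = H(35 d8 36 36 36 36 36 5c) = 02 77; tag = H(5f b2 5c 5c 5c 5c 5c 02 77) = 0356
m4: inner = H(35 d8 36 36 36 36 36 5a) = 02 75; tag = H(5f b2 5c 5c 5c 5c 5c 02 75) = 0354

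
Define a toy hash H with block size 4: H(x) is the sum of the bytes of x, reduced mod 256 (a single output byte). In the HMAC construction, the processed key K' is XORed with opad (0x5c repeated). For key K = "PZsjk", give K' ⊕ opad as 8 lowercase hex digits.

Key "PZsjk" = 50 5a 73 6a 6b is 5 bytes > B = 4, so hash it first: H(key) = f2, then zero-pad to 4 bytes: K' = f2 00 00 00.
XOR each byte with 0x5c: f2⊕5c=ae, 00⊕5c=5c, 00⊕5c=5c, 00⊕5c=5c.

ae5c5c5c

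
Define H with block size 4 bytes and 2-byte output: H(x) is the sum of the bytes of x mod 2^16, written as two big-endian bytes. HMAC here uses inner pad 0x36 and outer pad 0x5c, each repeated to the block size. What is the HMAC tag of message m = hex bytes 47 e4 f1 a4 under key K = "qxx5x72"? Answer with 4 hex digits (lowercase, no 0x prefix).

01e5

Key "qxx5x72" = 71 78 78 35 78 37 32 is 7 bytes > B = 4, so hash it first: H(key) = 02 77, then zero-pad to 4 bytes: K' = 02 77 00 00.
K' ⊕ ipad = 34 41 36 36.  K' ⊕ opad = 5e 2b 5c 5c.
Inner input = (K'⊕ipad) ∥ m = 34 41 36 36 ∥ 47 e4 f1 a4.
Inner hash: sum = 52+65+54+54+71+228+241+164 = 929 → 03 a1.
Outer input = (K'⊕opad) ∥ inner = 5e 2b 5c 5c ∥ 03 a1.
Outer hash (tag): sum = 94+43+92+92+3+161 = 485 → 01 e5.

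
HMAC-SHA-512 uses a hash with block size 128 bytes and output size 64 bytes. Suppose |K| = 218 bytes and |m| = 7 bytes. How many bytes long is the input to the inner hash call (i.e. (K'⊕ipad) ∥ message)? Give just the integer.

135

Key is 218 > 128 bytes, so it is hashed to 64 bytes then zero-padded to 128: |K'| = 128.
Inner input = (K'⊕ipad) ∥ m → 128 + 7 = 135 bytes.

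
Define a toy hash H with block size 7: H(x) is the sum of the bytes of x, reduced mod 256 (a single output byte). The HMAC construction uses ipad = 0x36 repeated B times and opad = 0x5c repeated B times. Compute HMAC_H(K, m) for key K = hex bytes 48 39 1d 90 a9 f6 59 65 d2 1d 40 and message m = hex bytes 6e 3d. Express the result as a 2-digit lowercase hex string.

Key hex bytes 48 39 1d 90 a9 f6 59 65 d2 1d 40 is 11 bytes > B = 7, so hash it first: H(key) = ba, then zero-pad to 7 bytes: K' = ba 00 00 00 00 00 00.
K' ⊕ ipad = 8c 36 36 36 36 36 36.  K' ⊕ opad = e6 5c 5c 5c 5c 5c 5c.
Inner input = (K'⊕ipad) ∥ m = 8c 36 36 36 36 36 36 ∥ 6e 3d.
Inner hash: sum = 140+54+54+54+54+54+54+110+61 = 635; mod 256 = 123 → 7b.
Outer input = (K'⊕opad) ∥ inner = e6 5c 5c 5c 5c 5c 5c ∥ 7b.
Outer hash (tag): sum = 230+92+92+92+92+92+92+123 = 905; mod 256 = 137 → 89.

89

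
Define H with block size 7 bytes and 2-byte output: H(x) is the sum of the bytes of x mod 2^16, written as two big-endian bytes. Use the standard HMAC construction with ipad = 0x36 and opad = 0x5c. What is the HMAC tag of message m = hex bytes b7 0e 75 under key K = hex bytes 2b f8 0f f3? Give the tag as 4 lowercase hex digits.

03f9

Key hex bytes 2b f8 0f f3 is 4 bytes ≤ B = 7; zero-pad to 7 bytes: K' = 2b f8 0f f3 00 00 00.
K' ⊕ ipad = 1d ce 39 c5 36 36 36.  K' ⊕ opad = 77 a4 53 af 5c 5c 5c.
Inner input = (K'⊕ipad) ∥ m = 1d ce 39 c5 36 36 36 ∥ b7 0e 75.
Inner hash: sum = 29+206+57+197+54+54+54+183+14+117 = 965 → 03 c5.
Outer input = (K'⊕opad) ∥ inner = 77 a4 53 af 5c 5c 5c ∥ 03 c5.
Outer hash (tag): sum = 119+164+83+175+92+92+92+3+197 = 1017 → 03 f9.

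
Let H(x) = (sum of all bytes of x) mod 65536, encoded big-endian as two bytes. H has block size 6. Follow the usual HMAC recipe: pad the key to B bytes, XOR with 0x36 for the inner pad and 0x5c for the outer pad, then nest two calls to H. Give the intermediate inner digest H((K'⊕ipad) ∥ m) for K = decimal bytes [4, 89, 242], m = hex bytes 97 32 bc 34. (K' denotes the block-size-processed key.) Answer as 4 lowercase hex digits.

Key decimal bytes [4, 89, 242] = 04 59 f2 is 3 bytes ≤ B = 6; zero-pad to 6 bytes: K' = 04 59 f2 00 00 00.
K' ⊕ ipad = 32 6f c4 36 36 36.
Inner input = 32 6f c4 36 36 36 ∥ 97 32 bc 34.
Inner hash: sum = 50+111+196+54+54+54+151+50+188+52 = 960 → 03 c0.

03c0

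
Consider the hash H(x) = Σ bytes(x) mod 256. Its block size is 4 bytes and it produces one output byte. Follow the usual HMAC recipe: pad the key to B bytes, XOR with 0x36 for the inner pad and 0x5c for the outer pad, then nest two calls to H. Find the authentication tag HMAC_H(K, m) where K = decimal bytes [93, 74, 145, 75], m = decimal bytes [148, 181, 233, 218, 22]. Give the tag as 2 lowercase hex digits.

Key decimal bytes [93, 74, 145, 75] = 5d 4a 91 4b is exactly B = 4 bytes: K' = 5d 4a 91 4b.
K' ⊕ ipad = 6b 7c a7 7d.  K' ⊕ opad = 01 16 cd 17.
Inner input = (K'⊕ipad) ∥ m = 6b 7c a7 7d ∥ 94 b5 e9 da 16.
Inner hash: sum = 107+124+167+125+148+181+233+218+22 = 1325; mod 256 = 45 → 2d.
Outer input = (K'⊕opad) ∥ inner = 01 16 cd 17 ∥ 2d.
Outer hash (tag): sum = 1+22+205+23+45 = 296; mod 256 = 40 → 28.

28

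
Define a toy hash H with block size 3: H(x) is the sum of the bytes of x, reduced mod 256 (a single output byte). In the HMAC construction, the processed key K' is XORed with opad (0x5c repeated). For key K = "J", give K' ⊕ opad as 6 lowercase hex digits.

165c5c

Key "J" = 4a is 1 byte ≤ B = 3; zero-pad to 3 bytes: K' = 4a 00 00.
XOR each byte with 0x5c: 4a⊕5c=16, 00⊕5c=5c, 00⊕5c=5c.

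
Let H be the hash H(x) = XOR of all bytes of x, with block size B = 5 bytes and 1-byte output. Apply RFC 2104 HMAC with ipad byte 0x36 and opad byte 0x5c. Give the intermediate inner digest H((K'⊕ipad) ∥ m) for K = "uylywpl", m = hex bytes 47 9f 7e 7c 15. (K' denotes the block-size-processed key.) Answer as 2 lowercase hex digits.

8b

Key "uylywpl" = 75 79 6c 79 77 70 6c is 7 bytes > B = 5, so hash it first: H(key) = 72, then zero-pad to 5 bytes: K' = 72 00 00 00 00.
K' ⊕ ipad = 44 36 36 36 36.
Inner input = 44 36 36 36 36 ∥ 47 9f 7e 7c 15.
Inner hash: XOR 44⊕36⊕36⊕36⊕36⊕47⊕9f⊕7e⊕7c⊕15 = 8b.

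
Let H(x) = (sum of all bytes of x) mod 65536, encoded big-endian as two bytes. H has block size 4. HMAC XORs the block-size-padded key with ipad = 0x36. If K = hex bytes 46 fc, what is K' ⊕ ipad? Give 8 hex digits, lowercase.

Key hex bytes 46 fc is 2 bytes ≤ B = 4; zero-pad to 4 bytes: K' = 46 fc 00 00.
XOR each byte with 0x36: 46⊕36=70, fc⊕36=ca, 00⊕36=36, 00⊕36=36.

70ca3636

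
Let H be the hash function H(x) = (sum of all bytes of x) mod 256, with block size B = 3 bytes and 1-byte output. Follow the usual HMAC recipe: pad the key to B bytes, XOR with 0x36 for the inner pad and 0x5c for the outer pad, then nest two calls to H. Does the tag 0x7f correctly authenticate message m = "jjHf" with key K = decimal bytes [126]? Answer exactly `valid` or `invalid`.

invalid

Key decimal bytes [126] = 7e is 1 byte ≤ B = 3; zero-pad to 3 bytes: K' = 7e 00 00.
K' ⊕ ipad = 48 36 36; K' ⊕ opad = 22 5c 5c.
Inner hash: sum = 72+54+54+106+106+72+102 = 566; mod 256 = 54 → 36.
Outer hash (recomputed tag): sum = 34+92+92+54 = 272; mod 256 = 16 → 10.
Recomputed tag = 10; claimed = 7f → mismatch.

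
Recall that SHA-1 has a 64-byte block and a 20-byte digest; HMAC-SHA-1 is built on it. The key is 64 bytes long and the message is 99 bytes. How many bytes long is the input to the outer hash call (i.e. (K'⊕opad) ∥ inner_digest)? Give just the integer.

Key is 64 ≤ 64 bytes, zero-padded: |K'| = 64.
Outer input = (K'⊕opad) ∥ H(inner) → 64 + 20 = 84 bytes.

84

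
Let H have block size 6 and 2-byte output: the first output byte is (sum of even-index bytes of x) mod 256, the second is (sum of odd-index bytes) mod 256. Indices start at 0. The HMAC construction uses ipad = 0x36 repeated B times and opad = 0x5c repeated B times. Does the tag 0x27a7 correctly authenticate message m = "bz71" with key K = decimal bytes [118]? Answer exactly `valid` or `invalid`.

invalid

Key decimal bytes [118] = 76 is 1 byte ≤ B = 6; zero-pad to 6 bytes: K' = 76 00 00 00 00 00.
K' ⊕ ipad = 40 36 36 36 36 36; K' ⊕ opad = 2a 5c 5c 5c 5c 5c.
Inner hash: even-index sum = 325 mod 256 = 69; odd-index sum = 333 mod 256 = 77 → 45 4d.
Outer hash (recomputed tag): even-index sum = 295 mod 256 = 39; odd-index sum = 353 mod 256 = 97 → 27 61.
Recomputed tag = 2761; claimed = 27a7 → mismatch.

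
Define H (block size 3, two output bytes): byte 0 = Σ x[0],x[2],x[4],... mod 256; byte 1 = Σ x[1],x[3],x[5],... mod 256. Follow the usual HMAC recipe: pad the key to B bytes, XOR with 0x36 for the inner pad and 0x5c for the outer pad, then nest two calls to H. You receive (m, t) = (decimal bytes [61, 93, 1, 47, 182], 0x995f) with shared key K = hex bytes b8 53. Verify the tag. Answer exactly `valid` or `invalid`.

valid

Key hex bytes b8 53 is 2 bytes ≤ B = 3; zero-pad to 3 bytes: K' = b8 53 00.
K' ⊕ ipad = 8e 65 36; K' ⊕ opad = e4 0f 5c.
Inner hash: even-index sum = 336 mod 256 = 80; odd-index sum = 345 mod 256 = 89 → 50 59.
Outer hash (recomputed tag): even-index sum = 409 mod 256 = 153; odd-index sum = 95 mod 256 = 95 → 99 5f.
Recomputed tag = 995f; claimed = 995f → match.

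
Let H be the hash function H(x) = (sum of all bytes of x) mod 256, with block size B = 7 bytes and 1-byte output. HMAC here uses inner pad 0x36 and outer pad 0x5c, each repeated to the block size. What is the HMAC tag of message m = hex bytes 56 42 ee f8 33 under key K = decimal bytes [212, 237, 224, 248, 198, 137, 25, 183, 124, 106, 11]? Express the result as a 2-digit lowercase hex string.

Key decimal bytes [212, 237, 224, 248, 198, 137, 25, 183, 124, 106, 11] = d4 ed e0 f8 c6 89 19 b7 7c 6a 0b is 11 bytes > B = 7, so hash it first: H(key) = a9, then zero-pad to 7 bytes: K' = a9 00 00 00 00 00 00.
K' ⊕ ipad = 9f 36 36 36 36 36 36.  K' ⊕ opad = f5 5c 5c 5c 5c 5c 5c.
Inner input = (K'⊕ipad) ∥ m = 9f 36 36 36 36 36 36 ∥ 56 42 ee f8 33.
Inner hash: sum = 159+54+54+54+54+54+54+86+66+238+248+51 = 1172; mod 256 = 148 → 94.
Outer input = (K'⊕opad) ∥ inner = f5 5c 5c 5c 5c 5c 5c ∥ 94.
Outer hash (tag): sum = 245+92+92+92+92+92+92+148 = 945; mod 256 = 177 → b1.

b1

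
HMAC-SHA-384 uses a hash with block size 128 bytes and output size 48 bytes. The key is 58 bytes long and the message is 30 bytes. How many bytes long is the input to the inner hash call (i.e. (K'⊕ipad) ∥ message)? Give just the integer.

158

Key is 58 ≤ 128 bytes, zero-padded: |K'| = 128.
Inner input = (K'⊕ipad) ∥ m → 128 + 30 = 158 bytes.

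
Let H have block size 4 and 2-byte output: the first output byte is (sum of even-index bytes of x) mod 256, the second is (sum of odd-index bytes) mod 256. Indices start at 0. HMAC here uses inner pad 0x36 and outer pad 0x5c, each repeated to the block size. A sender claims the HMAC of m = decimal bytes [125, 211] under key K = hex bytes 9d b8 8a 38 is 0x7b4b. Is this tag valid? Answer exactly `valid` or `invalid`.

invalid

Key hex bytes 9d b8 8a 38 is exactly B = 4 bytes: K' = 9d b8 8a 38.
K' ⊕ ipad = ab 8e bc 0e; K' ⊕ opad = c1 e4 d6 64.
Inner hash: even-index sum = 484 mod 256 = 228; odd-index sum = 367 mod 256 = 111 → e4 6f.
Outer hash (recomputed tag): even-index sum = 635 mod 256 = 123; odd-index sum = 439 mod 256 = 183 → 7b b7.
Recomputed tag = 7bb7; claimed = 7b4b → mismatch.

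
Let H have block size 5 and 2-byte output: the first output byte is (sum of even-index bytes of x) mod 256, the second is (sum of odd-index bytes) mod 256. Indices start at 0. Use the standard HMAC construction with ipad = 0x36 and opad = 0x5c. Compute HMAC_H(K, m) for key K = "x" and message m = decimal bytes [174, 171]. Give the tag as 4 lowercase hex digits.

f61d

Key "x" = 78 is 1 byte ≤ B = 5; zero-pad to 5 bytes: K' = 78 00 00 00 00.
K' ⊕ ipad = 4e 36 36 36 36.  K' ⊕ opad = 24 5c 5c 5c 5c.
Inner input = (K'⊕ipad) ∥ m = 4e 36 36 36 36 ∥ ae ab.
Inner hash: even-index sum = 357 mod 256 = 101; odd-index sum = 282 mod 256 = 26 → 65 1a.
Outer input = (K'⊕opad) ∥ inner = 24 5c 5c 5c 5c ∥ 65 1a.
Outer hash (tag): even-index sum = 246 mod 256 = 246; odd-index sum = 285 mod 256 = 29 → f6 1d.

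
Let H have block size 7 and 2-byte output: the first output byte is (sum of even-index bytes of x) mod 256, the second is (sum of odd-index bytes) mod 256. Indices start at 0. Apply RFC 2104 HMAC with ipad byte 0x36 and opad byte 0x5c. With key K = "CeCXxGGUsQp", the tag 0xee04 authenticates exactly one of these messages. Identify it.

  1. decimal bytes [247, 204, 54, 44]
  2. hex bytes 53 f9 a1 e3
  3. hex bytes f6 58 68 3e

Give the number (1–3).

Key "CeCXxGGUsQp" = 43 65 43 58 78 47 47 55 73 51 70 is 11 bytes > B = 7, so hash it first: H(key) = 28 aa, then zero-pad to 7 bytes: K' = 28 aa 00 00 00 00 00.
K' ⊕ ipad = 1e 9c 36 36 36 36 36; K' ⊕ opad = 74 f6 5c 5c 5c 5c 5c.
m1: inner = H(1e 9c 36 36 36 36 36 f7 cc 36 2c) = b8 35; tag = H(74 f6 5c 5c 5c 5c 5c b8 35) = bd66
m2: inner = H(1e 9c 36 36 36 36 36 53 f9 a1 e3) = 9c fc; tag = H(74 f6 5c 5c 5c 5c 5c 9c fc) = 844a
m3: inner = H(1e 9c 36 36 36 36 36 f6 58 68 3e) = 56 66; tag = H(74 f6 5c 5c 5c 5c 5c 56 66) = ee04 ← matches

3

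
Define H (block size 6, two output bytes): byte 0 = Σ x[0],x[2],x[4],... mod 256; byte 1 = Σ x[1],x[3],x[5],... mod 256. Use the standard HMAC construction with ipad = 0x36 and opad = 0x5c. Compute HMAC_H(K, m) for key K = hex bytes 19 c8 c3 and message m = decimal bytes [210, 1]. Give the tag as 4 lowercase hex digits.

6cb7

Key hex bytes 19 c8 c3 is 3 bytes ≤ B = 6; zero-pad to 6 bytes: K' = 19 c8 c3 00 00 00.
K' ⊕ ipad = 2f fe f5 36 36 36.  K' ⊕ opad = 45 94 9f 5c 5c 5c.
Inner input = (K'⊕ipad) ∥ m = 2f fe f5 36 36 36 ∥ d2 01.
Inner hash: even-index sum = 556 mod 256 = 44; odd-index sum = 363 mod 256 = 107 → 2c 6b.
Outer input = (K'⊕opad) ∥ inner = 45 94 9f 5c 5c 5c ∥ 2c 6b.
Outer hash (tag): even-index sum = 364 mod 256 = 108; odd-index sum = 439 mod 256 = 183 → 6c b7.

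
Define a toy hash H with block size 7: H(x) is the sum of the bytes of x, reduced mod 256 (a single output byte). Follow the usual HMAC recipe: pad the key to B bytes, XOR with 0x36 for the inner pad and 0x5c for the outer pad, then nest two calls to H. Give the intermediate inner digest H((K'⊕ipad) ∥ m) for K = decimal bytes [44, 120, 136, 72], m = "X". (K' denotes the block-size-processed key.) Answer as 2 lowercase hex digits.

Key decimal bytes [44, 120, 136, 72] = 2c 78 88 48 is 4 bytes ≤ B = 7; zero-pad to 7 bytes: K' = 2c 78 88 48 00 00 00.
K' ⊕ ipad = 1a 4e be 7e 36 36 36.
Inner input = 1a 4e be 7e 36 36 36 ∥ 58.
Inner hash: sum = 26+78+190+126+54+54+54+88 = 670; mod 256 = 158 → 9e.

9e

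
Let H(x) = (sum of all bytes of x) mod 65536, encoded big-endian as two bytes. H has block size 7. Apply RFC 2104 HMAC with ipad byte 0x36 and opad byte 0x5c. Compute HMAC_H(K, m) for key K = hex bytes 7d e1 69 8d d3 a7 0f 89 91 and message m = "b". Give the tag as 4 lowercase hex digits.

0334

Key hex bytes 7d e1 69 8d d3 a7 0f 89 91 is 9 bytes > B = 7, so hash it first: H(key) = 04 f7, then zero-pad to 7 bytes: K' = 04 f7 00 00 00 00 00.
K' ⊕ ipad = 32 c1 36 36 36 36 36.  K' ⊕ opad = 58 ab 5c 5c 5c 5c 5c.
Inner input = (K'⊕ipad) ∥ m = 32 c1 36 36 36 36 36 ∥ 62.
Inner hash: sum = 50+193+54+54+54+54+54+98 = 611 → 02 63.
Outer input = (K'⊕opad) ∥ inner = 58 ab 5c 5c 5c 5c 5c ∥ 02 63.
Outer hash (tag): sum = 88+171+92+92+92+92+92+2+99 = 820 → 03 34.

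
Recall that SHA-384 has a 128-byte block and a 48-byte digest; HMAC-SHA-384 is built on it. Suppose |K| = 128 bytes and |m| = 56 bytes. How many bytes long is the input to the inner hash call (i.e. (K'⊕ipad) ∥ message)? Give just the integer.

184

Key is 128 ≤ 128 bytes, zero-padded: |K'| = 128.
Inner input = (K'⊕ipad) ∥ m → 128 + 56 = 184 bytes.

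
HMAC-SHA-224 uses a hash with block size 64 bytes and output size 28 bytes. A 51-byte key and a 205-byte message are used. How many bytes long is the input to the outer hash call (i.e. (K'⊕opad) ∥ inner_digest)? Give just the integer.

Key is 51 ≤ 64 bytes, zero-padded: |K'| = 64.
Outer input = (K'⊕opad) ∥ H(inner) → 64 + 28 = 92 bytes.

92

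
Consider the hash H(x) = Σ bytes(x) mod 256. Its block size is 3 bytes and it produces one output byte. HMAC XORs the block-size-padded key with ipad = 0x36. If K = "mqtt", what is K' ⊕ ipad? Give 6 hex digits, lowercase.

f03636

Key "mqtt" = 6d 71 74 74 is 4 bytes > B = 3, so hash it first: H(key) = c6, then zero-pad to 3 bytes: K' = c6 00 00.
XOR each byte with 0x36: c6⊕36=f0, 00⊕36=36, 00⊕36=36.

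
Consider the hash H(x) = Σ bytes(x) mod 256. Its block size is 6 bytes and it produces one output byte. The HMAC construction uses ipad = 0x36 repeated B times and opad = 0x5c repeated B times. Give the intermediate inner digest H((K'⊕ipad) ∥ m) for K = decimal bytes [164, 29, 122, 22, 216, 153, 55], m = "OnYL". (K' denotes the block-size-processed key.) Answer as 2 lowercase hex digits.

3f

Key decimal bytes [164, 29, 122, 22, 216, 153, 55] = a4 1d 7a 16 d8 99 37 is 7 bytes > B = 6, so hash it first: H(key) = f9, then zero-pad to 6 bytes: K' = f9 00 00 00 00 00.
K' ⊕ ipad = cf 36 36 36 36 36.
Inner input = cf 36 36 36 36 36 ∥ 4f 6e 59 4c.
Inner hash: sum = 207+54+54+54+54+54+79+110+89+76 = 831; mod 256 = 63 → 3f.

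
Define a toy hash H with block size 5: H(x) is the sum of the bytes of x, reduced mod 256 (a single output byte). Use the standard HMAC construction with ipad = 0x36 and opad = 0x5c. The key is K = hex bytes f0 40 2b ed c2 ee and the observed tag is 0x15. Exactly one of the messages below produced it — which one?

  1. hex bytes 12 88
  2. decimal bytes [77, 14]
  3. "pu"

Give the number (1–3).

Key hex bytes f0 40 2b ed c2 ee is 6 bytes > B = 5, so hash it first: H(key) = f8, then zero-pad to 5 bytes: K' = f8 00 00 00 00.
K' ⊕ ipad = ce 36 36 36 36; K' ⊕ opad = a4 5c 5c 5c 5c.
m1: inner = H(ce 36 36 36 36 12 88) = 40; tag = H(a4 5c 5c 5c 5c 40) = 54
m2: inner = H(ce 36 36 36 36 4d 0e) = 01; tag = H(a4 5c 5c 5c 5c 01) = 15 ← matches
m3: inner = H(ce 36 36 36 36 70 75) = 8b; tag = H(a4 5c 5c 5c 5c 8b) = 9f

2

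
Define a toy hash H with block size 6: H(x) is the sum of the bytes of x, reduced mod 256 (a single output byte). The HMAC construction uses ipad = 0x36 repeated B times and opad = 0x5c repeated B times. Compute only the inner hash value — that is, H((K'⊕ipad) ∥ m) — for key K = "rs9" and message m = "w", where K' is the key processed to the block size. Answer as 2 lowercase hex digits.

Key "rs9" = 72 73 39 is 3 bytes ≤ B = 6; zero-pad to 6 bytes: K' = 72 73 39 00 00 00.
K' ⊕ ipad = 44 45 0f 36 36 36.
Inner input = 44 45 0f 36 36 36 ∥ 77.
Inner hash: sum = 68+69+15+54+54+54+119 = 433; mod 256 = 177 → b1.

b1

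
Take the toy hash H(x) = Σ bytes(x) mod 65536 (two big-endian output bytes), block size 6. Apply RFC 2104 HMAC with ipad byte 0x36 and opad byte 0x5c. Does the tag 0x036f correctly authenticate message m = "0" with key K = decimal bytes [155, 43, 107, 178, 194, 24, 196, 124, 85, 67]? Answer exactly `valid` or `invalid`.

Key decimal bytes [155, 43, 107, 178, 194, 24, 196, 124, 85, 67] = 9b 2b 6b b2 c2 18 c4 7c 55 43 is 10 bytes > B = 6, so hash it first: H(key) = 04 95, then zero-pad to 6 bytes: K' = 04 95 00 00 00 00.
K' ⊕ ipad = 32 a3 36 36 36 36; K' ⊕ opad = 58 c9 5c 5c 5c 5c.
Inner hash: sum = 50+163+54+54+54+54+48 = 477 → 01 dd.
Outer hash (recomputed tag): sum = 88+201+92+92+92+92+1+221 = 879 → 03 6f.
Recomputed tag = 036f; claimed = 036f → match.

valid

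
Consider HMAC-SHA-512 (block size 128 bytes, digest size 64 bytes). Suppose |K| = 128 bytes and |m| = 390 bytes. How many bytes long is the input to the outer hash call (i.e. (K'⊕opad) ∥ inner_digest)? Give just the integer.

192

Key is 128 ≤ 128 bytes, zero-padded: |K'| = 128.
Outer input = (K'⊕opad) ∥ H(inner) → 128 + 64 = 192 bytes.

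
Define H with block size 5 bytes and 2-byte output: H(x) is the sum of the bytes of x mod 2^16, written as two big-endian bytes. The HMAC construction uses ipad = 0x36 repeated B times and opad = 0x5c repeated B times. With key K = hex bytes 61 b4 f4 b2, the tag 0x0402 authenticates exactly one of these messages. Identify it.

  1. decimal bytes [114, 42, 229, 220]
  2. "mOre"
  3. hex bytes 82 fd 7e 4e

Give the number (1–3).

2

Key hex bytes 61 b4 f4 b2 is 4 bytes ≤ B = 5; zero-pad to 5 bytes: K' = 61 b4 f4 b2 00.
K' ⊕ ipad = 57 82 c2 84 36; K' ⊕ opad = 3d e8 a8 ee 5c.
m1: inner = H(57 82 c2 84 36 72 2a e5 dc) = 04 b2; tag = H(3d e8 a8 ee 5c 04 b2) = 03cd
m2: inner = H(57 82 c2 84 36 6d 4f 72 65) = 03 e8; tag = H(3d e8 a8 ee 5c 03 e8) = 0402 ← matches
m3: inner = H(57 82 c2 84 36 82 fd 7e 4e) = 04 a0; tag = H(3d e8 a8 ee 5c 04 a0) = 03bb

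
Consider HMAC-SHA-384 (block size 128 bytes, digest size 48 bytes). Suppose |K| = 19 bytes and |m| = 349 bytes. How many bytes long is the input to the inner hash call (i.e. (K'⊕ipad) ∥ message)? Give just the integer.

Key is 19 ≤ 128 bytes, zero-padded: |K'| = 128.
Inner input = (K'⊕ipad) ∥ m → 128 + 349 = 477 bytes.

477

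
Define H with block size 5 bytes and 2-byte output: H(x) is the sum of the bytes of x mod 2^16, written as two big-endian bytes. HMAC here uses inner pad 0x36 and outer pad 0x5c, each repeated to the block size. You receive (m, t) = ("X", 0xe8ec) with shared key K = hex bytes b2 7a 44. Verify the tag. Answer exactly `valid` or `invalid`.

Key hex bytes b2 7a 44 is 3 bytes ≤ B = 5; zero-pad to 5 bytes: K' = b2 7a 44 00 00.
K' ⊕ ipad = 84 4c 72 36 36; K' ⊕ opad = ee 26 18 5c 5c.
Inner hash: sum = 132+76+114+54+54+88 = 518 → 02 06.
Outer hash (recomputed tag): sum = 238+38+24+92+92+2+6 = 492 → 01 ec.
Recomputed tag = 01ec; claimed = e8ec → mismatch.

invalid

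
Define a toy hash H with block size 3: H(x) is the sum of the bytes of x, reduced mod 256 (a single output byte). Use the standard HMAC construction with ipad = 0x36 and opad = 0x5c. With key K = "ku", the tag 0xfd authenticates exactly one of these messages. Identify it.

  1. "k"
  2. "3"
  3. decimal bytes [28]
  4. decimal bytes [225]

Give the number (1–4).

1

Key "ku" = 6b 75 is 2 bytes ≤ B = 3; zero-pad to 3 bytes: K' = 6b 75 00.
K' ⊕ ipad = 5d 43 36; K' ⊕ opad = 37 29 5c.
m1: inner = H(5d 43 36 6b) = 41; tag = H(37 29 5c 41) = fd ← matches
m2: inner = H(5d 43 36 33) = 09; tag = H(37 29 5c 09) = c5
m3: inner = H(5d 43 36 1c) = f2; tag = H(37 29 5c f2) = ae
m4: inner = H(5d 43 36 e1) = b7; tag = H(37 29 5c b7) = 73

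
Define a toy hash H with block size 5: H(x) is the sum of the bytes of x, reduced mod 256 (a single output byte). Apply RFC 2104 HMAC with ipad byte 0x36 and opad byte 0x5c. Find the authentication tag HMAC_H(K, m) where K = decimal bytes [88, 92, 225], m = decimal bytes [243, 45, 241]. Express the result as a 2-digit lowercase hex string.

a5

Key decimal bytes [88, 92, 225] = 58 5c e1 is 3 bytes ≤ B = 5; zero-pad to 5 bytes: K' = 58 5c e1 00 00.
K' ⊕ ipad = 6e 6a d7 36 36.  K' ⊕ opad = 04 00 bd 5c 5c.
Inner input = (K'⊕ipad) ∥ m = 6e 6a d7 36 36 ∥ f3 2d f1.
Inner hash: sum = 110+106+215+54+54+243+45+241 = 1068; mod 256 = 44 → 2c.
Outer input = (K'⊕opad) ∥ inner = 04 00 bd 5c 5c ∥ 2c.
Outer hash (tag): sum = 4+0+189+92+92+44 = 421; mod 256 = 165 → a5.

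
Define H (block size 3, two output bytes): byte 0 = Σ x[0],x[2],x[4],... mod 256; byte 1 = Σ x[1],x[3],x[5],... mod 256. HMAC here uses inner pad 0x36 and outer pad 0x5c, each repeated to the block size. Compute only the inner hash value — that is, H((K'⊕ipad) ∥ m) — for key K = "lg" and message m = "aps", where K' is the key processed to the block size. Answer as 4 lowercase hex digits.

Key "lg" = 6c 67 is 2 bytes ≤ B = 3; zero-pad to 3 bytes: K' = 6c 67 00.
K' ⊕ ipad = 5a 51 36.
Inner input = 5a 51 36 ∥ 61 70 73.
Inner hash: even-index sum = 256 mod 256 = 0; odd-index sum = 293 mod 256 = 37 → 00 25.

0025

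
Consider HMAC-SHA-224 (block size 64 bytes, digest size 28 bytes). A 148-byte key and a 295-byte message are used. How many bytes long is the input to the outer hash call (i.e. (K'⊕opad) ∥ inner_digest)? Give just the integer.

92

Key is 148 > 64 bytes, so it is hashed to 28 bytes then zero-padded to 64: |K'| = 64.
Outer input = (K'⊕opad) ∥ H(inner) → 64 + 28 = 92 bytes.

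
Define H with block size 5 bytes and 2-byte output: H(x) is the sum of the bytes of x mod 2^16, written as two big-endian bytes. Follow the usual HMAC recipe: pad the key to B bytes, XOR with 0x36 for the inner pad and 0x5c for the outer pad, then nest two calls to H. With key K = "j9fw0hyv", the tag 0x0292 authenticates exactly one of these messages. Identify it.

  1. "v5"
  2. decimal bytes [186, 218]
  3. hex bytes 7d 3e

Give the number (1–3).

Key "j9fw0hyv" = 6a 39 66 77 30 68 79 76 is 8 bytes > B = 5, so hash it first: H(key) = 03 07, then zero-pad to 5 bytes: K' = 03 07 00 00 00.
K' ⊕ ipad = 35 31 36 36 36; K' ⊕ opad = 5f 5b 5c 5c 5c.
m1: inner = H(35 31 36 36 36 76 35) = 01 b3; tag = H(5f 5b 5c 5c 5c 01 b3) = 0282
m2: inner = H(35 31 36 36 36 ba da) = 02 9c; tag = H(5f 5b 5c 5c 5c 02 9c) = 026c
m3: inner = H(35 31 36 36 36 7d 3e) = 01 c3; tag = H(5f 5b 5c 5c 5c 01 c3) = 0292 ← matches

3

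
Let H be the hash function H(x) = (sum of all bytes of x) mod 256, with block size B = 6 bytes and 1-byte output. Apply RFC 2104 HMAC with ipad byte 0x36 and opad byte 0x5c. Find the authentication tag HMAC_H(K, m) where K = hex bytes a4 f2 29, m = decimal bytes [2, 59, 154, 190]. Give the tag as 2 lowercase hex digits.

db

Key hex bytes a4 f2 29 is 3 bytes ≤ B = 6; zero-pad to 6 bytes: K' = a4 f2 29 00 00 00.
K' ⊕ ipad = 92 c4 1f 36 36 36.  K' ⊕ opad = f8 ae 75 5c 5c 5c.
Inner input = (K'⊕ipad) ∥ m = 92 c4 1f 36 36 36 ∥ 02 3b 9a be.
Inner hash: sum = 146+196+31+54+54+54+2+59+154+190 = 940; mod 256 = 172 → ac.
Outer input = (K'⊕opad) ∥ inner = f8 ae 75 5c 5c 5c ∥ ac.
Outer hash (tag): sum = 248+174+117+92+92+92+172 = 987; mod 256 = 219 → db.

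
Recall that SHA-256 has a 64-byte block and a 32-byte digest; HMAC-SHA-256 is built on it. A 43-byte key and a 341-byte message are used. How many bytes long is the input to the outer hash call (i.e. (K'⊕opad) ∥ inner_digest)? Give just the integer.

96

Key is 43 ≤ 64 bytes, zero-padded: |K'| = 64.
Outer input = (K'⊕opad) ∥ H(inner) → 64 + 32 = 96 bytes.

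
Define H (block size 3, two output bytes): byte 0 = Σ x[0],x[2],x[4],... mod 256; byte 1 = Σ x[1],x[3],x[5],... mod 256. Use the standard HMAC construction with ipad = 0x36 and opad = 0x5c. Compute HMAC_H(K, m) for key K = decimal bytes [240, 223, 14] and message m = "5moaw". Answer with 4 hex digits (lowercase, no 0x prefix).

024f

Key decimal bytes [240, 223, 14] = f0 df 0e is exactly B = 3 bytes: K' = f0 df 0e.
K' ⊕ ipad = c6 e9 38.  K' ⊕ opad = ac 83 52.
Inner input = (K'⊕ipad) ∥ m = c6 e9 38 ∥ 35 6d 6f 61 77.
Inner hash: even-index sum = 460 mod 256 = 204; odd-index sum = 516 mod 256 = 4 → cc 04.
Outer input = (K'⊕opad) ∥ inner = ac 83 52 ∥ cc 04.
Outer hash (tag): even-index sum = 258 mod 256 = 2; odd-index sum = 335 mod 256 = 79 → 02 4f.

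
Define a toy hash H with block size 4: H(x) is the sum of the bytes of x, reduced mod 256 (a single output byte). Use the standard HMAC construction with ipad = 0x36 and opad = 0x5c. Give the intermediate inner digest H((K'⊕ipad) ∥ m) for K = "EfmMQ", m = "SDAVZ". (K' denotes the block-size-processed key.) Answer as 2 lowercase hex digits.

Key "EfmMQ" = 45 66 6d 4d 51 is 5 bytes > B = 4, so hash it first: H(key) = b6, then zero-pad to 4 bytes: K' = b6 00 00 00.
K' ⊕ ipad = 80 36 36 36.
Inner input = 80 36 36 36 ∥ 53 44 41 56 5a.
Inner hash: sum = 128+54+54+54+83+68+65+86+90 = 682; mod 256 = 170 → aa.

aa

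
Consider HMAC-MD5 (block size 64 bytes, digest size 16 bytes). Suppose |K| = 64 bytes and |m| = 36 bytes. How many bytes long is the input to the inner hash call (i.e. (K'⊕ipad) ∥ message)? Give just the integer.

100

Key is 64 ≤ 64 bytes, zero-padded: |K'| = 64.
Inner input = (K'⊕ipad) ∥ m → 64 + 36 = 100 bytes.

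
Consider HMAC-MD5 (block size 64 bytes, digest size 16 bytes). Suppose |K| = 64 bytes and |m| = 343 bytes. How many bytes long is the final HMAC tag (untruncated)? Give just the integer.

The tag is one MD5 digest: 16 bytes.

16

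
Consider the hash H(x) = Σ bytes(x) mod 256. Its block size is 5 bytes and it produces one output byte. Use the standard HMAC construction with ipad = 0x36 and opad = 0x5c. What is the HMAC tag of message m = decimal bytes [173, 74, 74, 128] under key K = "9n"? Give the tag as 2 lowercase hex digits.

Key "9n" = 39 6e is 2 bytes ≤ B = 5; zero-pad to 5 bytes: K' = 39 6e 00 00 00.
K' ⊕ ipad = 0f 58 36 36 36.  K' ⊕ opad = 65 32 5c 5c 5c.
Inner input = (K'⊕ipad) ∥ m = 0f 58 36 36 36 ∥ ad 4a 4a 80.
Inner hash: sum = 15+88+54+54+54+173+74+74+128 = 714; mod 256 = 202 → ca.
Outer input = (K'⊕opad) ∥ inner = 65 32 5c 5c 5c ∥ ca.
Outer hash (tag): sum = 101+50+92+92+92+202 = 629; mod 256 = 117 → 75.

75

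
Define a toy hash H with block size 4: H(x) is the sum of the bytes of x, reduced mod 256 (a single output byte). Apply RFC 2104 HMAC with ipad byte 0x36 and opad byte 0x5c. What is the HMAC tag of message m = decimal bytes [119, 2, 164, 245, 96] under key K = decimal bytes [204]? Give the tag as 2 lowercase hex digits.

b2

Key decimal bytes [204] = cc is 1 byte ≤ B = 4; zero-pad to 4 bytes: K' = cc 00 00 00.
K' ⊕ ipad = fa 36 36 36.  K' ⊕ opad = 90 5c 5c 5c.
Inner input = (K'⊕ipad) ∥ m = fa 36 36 36 ∥ 77 02 a4 f5 60.
Inner hash: sum = 250+54+54+54+119+2+164+245+96 = 1038; mod 256 = 14 → 0e.
Outer input = (K'⊕opad) ∥ inner = 90 5c 5c 5c ∥ 0e.
Outer hash (tag): sum = 144+92+92+92+14 = 434; mod 256 = 178 → b2.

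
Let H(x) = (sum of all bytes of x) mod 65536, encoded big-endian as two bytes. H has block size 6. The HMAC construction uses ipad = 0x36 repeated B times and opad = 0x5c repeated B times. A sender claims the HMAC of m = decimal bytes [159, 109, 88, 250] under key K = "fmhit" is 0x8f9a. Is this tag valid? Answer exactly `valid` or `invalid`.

Key "fmhit" = 66 6d 68 69 74 is 5 bytes ≤ B = 6; zero-pad to 6 bytes: K' = 66 6d 68 69 74 00.
K' ⊕ ipad = 50 5b 5e 5f 42 36; K' ⊕ opad = 3a 31 34 35 28 5c.
Inner hash: sum = 80+91+94+95+66+54+159+109+88+250 = 1086 → 04 3e.
Outer hash (recomputed tag): sum = 58+49+52+53+40+92+4+62 = 410 → 01 9a.
Recomputed tag = 019a; claimed = 8f9a → mismatch.

invalid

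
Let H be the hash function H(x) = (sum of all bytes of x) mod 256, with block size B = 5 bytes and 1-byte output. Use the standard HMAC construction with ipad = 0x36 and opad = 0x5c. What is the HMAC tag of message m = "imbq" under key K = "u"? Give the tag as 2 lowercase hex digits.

5d

Key "u" = 75 is 1 byte ≤ B = 5; zero-pad to 5 bytes: K' = 75 00 00 00 00.
K' ⊕ ipad = 43 36 36 36 36.  K' ⊕ opad = 29 5c 5c 5c 5c.
Inner input = (K'⊕ipad) ∥ m = 43 36 36 36 36 ∥ 69 6d 62 71.
Inner hash: sum = 67+54+54+54+54+105+109+98+113 = 708; mod 256 = 196 → c4.
Outer input = (K'⊕opad) ∥ inner = 29 5c 5c 5c 5c ∥ c4.
Outer hash (tag): sum = 41+92+92+92+92+196 = 605; mod 256 = 93 → 5d.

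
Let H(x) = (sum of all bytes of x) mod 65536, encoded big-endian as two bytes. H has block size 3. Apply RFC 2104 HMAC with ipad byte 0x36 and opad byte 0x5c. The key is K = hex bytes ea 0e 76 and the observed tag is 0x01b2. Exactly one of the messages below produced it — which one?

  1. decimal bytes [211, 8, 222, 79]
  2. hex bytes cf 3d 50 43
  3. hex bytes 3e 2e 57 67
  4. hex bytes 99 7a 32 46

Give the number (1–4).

Key hex bytes ea 0e 76 is exactly B = 3 bytes: K' = ea 0e 76.
K' ⊕ ipad = dc 38 40; K' ⊕ opad = b6 52 2a.
m1: inner = H(dc 38 40 d3 08 de 4f) = 03 5c; tag = H(b6 52 2a 03 5c) = 0191
m2: inner = H(dc 38 40 cf 3d 50 43) = 02 f3; tag = H(b6 52 2a 02 f3) = 0227
m3: inner = H(dc 38 40 3e 2e 57 67) = 02 7e; tag = H(b6 52 2a 02 7e) = 01b2 ← matches
m4: inner = H(dc 38 40 99 7a 32 46) = 02 df; tag = H(b6 52 2a 02 df) = 0213

3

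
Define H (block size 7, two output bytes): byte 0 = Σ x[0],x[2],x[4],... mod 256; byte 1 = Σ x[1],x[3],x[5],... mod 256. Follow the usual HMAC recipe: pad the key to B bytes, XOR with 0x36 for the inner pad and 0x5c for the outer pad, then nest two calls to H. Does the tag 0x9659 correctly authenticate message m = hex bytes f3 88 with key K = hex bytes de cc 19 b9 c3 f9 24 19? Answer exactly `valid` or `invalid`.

Key hex bytes de cc 19 b9 c3 f9 24 19 is 8 bytes > B = 7, so hash it first: H(key) = de 97, then zero-pad to 7 bytes: K' = de 97 00 00 00 00 00.
K' ⊕ ipad = e8 a1 36 36 36 36 36; K' ⊕ opad = 82 cb 5c 5c 5c 5c 5c.
Inner hash: even-index sum = 530 mod 256 = 18; odd-index sum = 512 mod 256 = 0 → 12 00.
Outer hash (recomputed tag): even-index sum = 406 mod 256 = 150; odd-index sum = 405 mod 256 = 149 → 96 95.
Recomputed tag = 9695; claimed = 9659 → mismatch.

invalid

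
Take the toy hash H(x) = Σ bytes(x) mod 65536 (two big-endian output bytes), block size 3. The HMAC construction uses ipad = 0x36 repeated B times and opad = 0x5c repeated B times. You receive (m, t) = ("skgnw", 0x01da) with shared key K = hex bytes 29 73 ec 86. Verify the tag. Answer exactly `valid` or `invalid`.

Key hex bytes 29 73 ec 86 is 4 bytes > B = 3, so hash it first: H(key) = 02 0e, then zero-pad to 3 bytes: K' = 02 0e 00.
K' ⊕ ipad = 34 38 36; K' ⊕ opad = 5e 52 5c.
Inner hash: sum = 52+56+54+115+107+103+110+119 = 716 → 02 cc.
Outer hash (recomputed tag): sum = 94+82+92+2+204 = 474 → 01 da.
Recomputed tag = 01da; claimed = 01da → match.

valid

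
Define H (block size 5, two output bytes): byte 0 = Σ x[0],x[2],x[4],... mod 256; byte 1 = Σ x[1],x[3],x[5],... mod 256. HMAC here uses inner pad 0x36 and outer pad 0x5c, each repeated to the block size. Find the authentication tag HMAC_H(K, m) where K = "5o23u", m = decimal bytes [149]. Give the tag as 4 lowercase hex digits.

Key "5o23u" = 35 6f 32 33 75 is exactly B = 5 bytes: K' = 35 6f 32 33 75.
K' ⊕ ipad = 03 59 04 05 43.  K' ⊕ opad = 69 33 6e 6f 29.
Inner input = (K'⊕ipad) ∥ m = 03 59 04 05 43 ∥ 95.
Inner hash: even-index sum = 74 mod 256 = 74; odd-index sum = 243 mod 256 = 243 → 4a f3.
Outer input = (K'⊕opad) ∥ inner = 69 33 6e 6f 29 ∥ 4a f3.
Outer hash (tag): even-index sum = 499 mod 256 = 243; odd-index sum = 236 mod 256 = 236 → f3 ec.

f3ec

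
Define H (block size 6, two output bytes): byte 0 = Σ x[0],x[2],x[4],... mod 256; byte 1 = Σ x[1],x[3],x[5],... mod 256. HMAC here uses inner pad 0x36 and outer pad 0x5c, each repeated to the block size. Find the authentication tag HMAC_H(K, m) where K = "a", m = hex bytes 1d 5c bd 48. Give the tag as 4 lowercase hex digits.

Key "a" = 61 is 1 byte ≤ B = 6; zero-pad to 6 bytes: K' = 61 00 00 00 00 00.
K' ⊕ ipad = 57 36 36 36 36 36.  K' ⊕ opad = 3d 5c 5c 5c 5c 5c.
Inner input = (K'⊕ipad) ∥ m = 57 36 36 36 36 36 ∥ 1d 5c bd 48.
Inner hash: even-index sum = 413 mod 256 = 157; odd-index sum = 326 mod 256 = 70 → 9d 46.
Outer input = (K'⊕opad) ∥ inner = 3d 5c 5c 5c 5c 5c ∥ 9d 46.
Outer hash (tag): even-index sum = 402 mod 256 = 146; odd-index sum = 346 mod 256 = 90 → 92 5a.

925a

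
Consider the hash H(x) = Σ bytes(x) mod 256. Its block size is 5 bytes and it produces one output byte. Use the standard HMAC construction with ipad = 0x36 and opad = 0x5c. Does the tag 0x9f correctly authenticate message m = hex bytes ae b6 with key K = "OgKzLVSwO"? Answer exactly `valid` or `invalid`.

invalid

Key "OgKzLVSwO" = 4f 67 4b 7a 4c 56 53 77 4f is 9 bytes > B = 5, so hash it first: H(key) = 36, then zero-pad to 5 bytes: K' = 36 00 00 00 00.
K' ⊕ ipad = 00 36 36 36 36; K' ⊕ opad = 6a 5c 5c 5c 5c.
Inner hash: sum = 0+54+54+54+54+174+182 = 572; mod 256 = 60 → 3c.
Outer hash (recomputed tag): sum = 106+92+92+92+92+60 = 534; mod 256 = 22 → 16.
Recomputed tag = 16; claimed = 9f → mismatch.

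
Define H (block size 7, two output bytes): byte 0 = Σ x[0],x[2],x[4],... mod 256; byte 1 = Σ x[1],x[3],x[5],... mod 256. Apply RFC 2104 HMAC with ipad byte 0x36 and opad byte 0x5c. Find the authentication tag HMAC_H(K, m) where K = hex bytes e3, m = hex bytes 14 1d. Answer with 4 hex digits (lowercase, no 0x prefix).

Key hex bytes e3 is 1 byte ≤ B = 7; zero-pad to 7 bytes: K' = e3 00 00 00 00 00 00.
K' ⊕ ipad = d5 36 36 36 36 36 36.  K' ⊕ opad = bf 5c 5c 5c 5c 5c 5c.
Inner input = (K'⊕ipad) ∥ m = d5 36 36 36 36 36 36 ∥ 14 1d.
Inner hash: even-index sum = 404 mod 256 = 148; odd-index sum = 182 mod 256 = 182 → 94 b6.
Outer input = (K'⊕opad) ∥ inner = bf 5c 5c 5c 5c 5c 5c ∥ 94 b6.
Outer hash (tag): even-index sum = 649 mod 256 = 137; odd-index sum = 424 mod 256 = 168 → 89 a8.

89a8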